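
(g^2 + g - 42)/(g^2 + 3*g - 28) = (g - 6)/(g - 4)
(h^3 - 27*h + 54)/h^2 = h - 27/h + 54/h^2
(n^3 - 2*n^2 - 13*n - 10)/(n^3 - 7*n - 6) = (n - 5)/(n - 3)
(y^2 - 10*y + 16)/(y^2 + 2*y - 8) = (y - 8)/(y + 4)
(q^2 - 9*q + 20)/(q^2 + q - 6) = (q^2 - 9*q + 20)/(q^2 + q - 6)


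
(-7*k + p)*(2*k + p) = -14*k^2 - 5*k*p + p^2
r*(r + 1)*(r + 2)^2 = r^4 + 5*r^3 + 8*r^2 + 4*r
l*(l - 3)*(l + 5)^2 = l^4 + 7*l^3 - 5*l^2 - 75*l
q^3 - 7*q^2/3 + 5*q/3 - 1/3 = (q - 1)^2*(q - 1/3)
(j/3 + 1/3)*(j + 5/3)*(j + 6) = j^3/3 + 26*j^2/9 + 53*j/9 + 10/3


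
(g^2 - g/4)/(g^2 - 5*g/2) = (4*g - 1)/(2*(2*g - 5))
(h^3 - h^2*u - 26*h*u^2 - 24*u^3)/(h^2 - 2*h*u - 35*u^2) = (-h^3 + h^2*u + 26*h*u^2 + 24*u^3)/(-h^2 + 2*h*u + 35*u^2)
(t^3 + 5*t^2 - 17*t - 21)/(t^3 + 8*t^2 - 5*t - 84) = (t + 1)/(t + 4)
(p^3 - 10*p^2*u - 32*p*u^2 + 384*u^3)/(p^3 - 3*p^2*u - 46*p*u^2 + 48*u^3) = (p - 8*u)/(p - u)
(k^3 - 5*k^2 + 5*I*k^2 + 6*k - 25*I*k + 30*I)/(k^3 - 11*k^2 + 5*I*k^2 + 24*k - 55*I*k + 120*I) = (k - 2)/(k - 8)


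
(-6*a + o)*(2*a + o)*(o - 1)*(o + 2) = -12*a^2*o^2 - 12*a^2*o + 24*a^2 - 4*a*o^3 - 4*a*o^2 + 8*a*o + o^4 + o^3 - 2*o^2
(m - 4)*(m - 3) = m^2 - 7*m + 12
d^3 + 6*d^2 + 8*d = d*(d + 2)*(d + 4)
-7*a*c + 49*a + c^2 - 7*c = (-7*a + c)*(c - 7)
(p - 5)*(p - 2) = p^2 - 7*p + 10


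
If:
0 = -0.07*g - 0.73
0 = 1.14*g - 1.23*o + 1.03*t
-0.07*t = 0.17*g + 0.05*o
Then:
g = -10.43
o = 7.22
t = 20.17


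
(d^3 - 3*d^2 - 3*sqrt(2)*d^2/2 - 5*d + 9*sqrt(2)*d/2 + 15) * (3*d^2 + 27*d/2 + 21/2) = 3*d^5 - 9*sqrt(2)*d^4/2 + 9*d^4/2 - 45*d^3 - 27*sqrt(2)*d^3/4 - 54*d^2 + 45*sqrt(2)*d^2 + 189*sqrt(2)*d/4 + 150*d + 315/2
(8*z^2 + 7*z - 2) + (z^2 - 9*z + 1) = 9*z^2 - 2*z - 1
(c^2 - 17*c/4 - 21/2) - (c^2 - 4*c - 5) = -c/4 - 11/2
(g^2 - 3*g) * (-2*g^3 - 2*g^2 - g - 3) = -2*g^5 + 4*g^4 + 5*g^3 + 9*g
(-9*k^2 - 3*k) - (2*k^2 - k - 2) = -11*k^2 - 2*k + 2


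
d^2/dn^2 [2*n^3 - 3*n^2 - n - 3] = 12*n - 6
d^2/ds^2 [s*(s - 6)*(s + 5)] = 6*s - 2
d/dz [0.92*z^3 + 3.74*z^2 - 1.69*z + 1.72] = 2.76*z^2 + 7.48*z - 1.69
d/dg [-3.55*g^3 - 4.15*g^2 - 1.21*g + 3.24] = -10.65*g^2 - 8.3*g - 1.21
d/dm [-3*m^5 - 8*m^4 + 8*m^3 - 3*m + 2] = -15*m^4 - 32*m^3 + 24*m^2 - 3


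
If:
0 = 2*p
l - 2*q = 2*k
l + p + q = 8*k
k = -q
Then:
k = 0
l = 0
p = 0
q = 0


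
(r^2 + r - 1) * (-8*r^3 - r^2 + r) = -8*r^5 - 9*r^4 + 8*r^3 + 2*r^2 - r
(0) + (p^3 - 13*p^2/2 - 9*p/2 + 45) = p^3 - 13*p^2/2 - 9*p/2 + 45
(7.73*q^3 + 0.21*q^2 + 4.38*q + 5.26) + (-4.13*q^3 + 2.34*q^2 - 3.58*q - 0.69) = 3.6*q^3 + 2.55*q^2 + 0.8*q + 4.57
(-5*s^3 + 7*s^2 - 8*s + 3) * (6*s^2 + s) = -30*s^5 + 37*s^4 - 41*s^3 + 10*s^2 + 3*s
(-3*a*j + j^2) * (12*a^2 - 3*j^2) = -36*a^3*j + 12*a^2*j^2 + 9*a*j^3 - 3*j^4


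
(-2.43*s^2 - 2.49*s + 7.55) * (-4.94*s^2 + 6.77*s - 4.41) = 12.0042*s^4 - 4.1505*s^3 - 43.438*s^2 + 62.0944*s - 33.2955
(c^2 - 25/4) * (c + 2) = c^3 + 2*c^2 - 25*c/4 - 25/2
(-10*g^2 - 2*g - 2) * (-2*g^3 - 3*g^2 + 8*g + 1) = 20*g^5 + 34*g^4 - 70*g^3 - 20*g^2 - 18*g - 2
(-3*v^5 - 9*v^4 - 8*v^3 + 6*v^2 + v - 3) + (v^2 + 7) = -3*v^5 - 9*v^4 - 8*v^3 + 7*v^2 + v + 4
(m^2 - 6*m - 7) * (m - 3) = m^3 - 9*m^2 + 11*m + 21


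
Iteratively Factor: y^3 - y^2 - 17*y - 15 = (y + 3)*(y^2 - 4*y - 5) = (y - 5)*(y + 3)*(y + 1)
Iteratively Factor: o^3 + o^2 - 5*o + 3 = (o - 1)*(o^2 + 2*o - 3) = (o - 1)^2*(o + 3)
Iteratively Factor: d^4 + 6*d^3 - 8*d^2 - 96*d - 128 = (d + 2)*(d^3 + 4*d^2 - 16*d - 64) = (d - 4)*(d + 2)*(d^2 + 8*d + 16) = (d - 4)*(d + 2)*(d + 4)*(d + 4)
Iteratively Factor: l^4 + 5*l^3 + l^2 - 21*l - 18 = (l - 2)*(l^3 + 7*l^2 + 15*l + 9) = (l - 2)*(l + 1)*(l^2 + 6*l + 9) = (l - 2)*(l + 1)*(l + 3)*(l + 3)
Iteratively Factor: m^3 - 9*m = (m)*(m^2 - 9) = m*(m + 3)*(m - 3)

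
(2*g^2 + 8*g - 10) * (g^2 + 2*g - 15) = 2*g^4 + 12*g^3 - 24*g^2 - 140*g + 150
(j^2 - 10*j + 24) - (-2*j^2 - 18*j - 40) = 3*j^2 + 8*j + 64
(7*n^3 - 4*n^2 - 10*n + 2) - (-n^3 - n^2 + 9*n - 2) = 8*n^3 - 3*n^2 - 19*n + 4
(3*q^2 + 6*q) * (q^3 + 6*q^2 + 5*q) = 3*q^5 + 24*q^4 + 51*q^3 + 30*q^2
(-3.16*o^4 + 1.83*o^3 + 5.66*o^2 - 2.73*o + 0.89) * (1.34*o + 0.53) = -4.2344*o^5 + 0.7774*o^4 + 8.5543*o^3 - 0.6584*o^2 - 0.2543*o + 0.4717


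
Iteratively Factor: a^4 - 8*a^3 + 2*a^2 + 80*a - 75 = (a - 5)*(a^3 - 3*a^2 - 13*a + 15) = (a - 5)^2*(a^2 + 2*a - 3) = (a - 5)^2*(a + 3)*(a - 1)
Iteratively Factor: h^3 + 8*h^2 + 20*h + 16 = (h + 4)*(h^2 + 4*h + 4) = (h + 2)*(h + 4)*(h + 2)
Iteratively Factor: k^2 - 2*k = (k - 2)*(k)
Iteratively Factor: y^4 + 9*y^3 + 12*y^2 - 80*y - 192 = (y + 4)*(y^3 + 5*y^2 - 8*y - 48) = (y + 4)^2*(y^2 + y - 12) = (y - 3)*(y + 4)^2*(y + 4)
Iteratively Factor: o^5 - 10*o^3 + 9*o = (o + 1)*(o^4 - o^3 - 9*o^2 + 9*o) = (o + 1)*(o + 3)*(o^3 - 4*o^2 + 3*o) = (o - 1)*(o + 1)*(o + 3)*(o^2 - 3*o) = (o - 3)*(o - 1)*(o + 1)*(o + 3)*(o)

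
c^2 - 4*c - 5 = (c - 5)*(c + 1)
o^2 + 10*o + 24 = (o + 4)*(o + 6)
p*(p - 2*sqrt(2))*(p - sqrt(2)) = p^3 - 3*sqrt(2)*p^2 + 4*p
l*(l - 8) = l^2 - 8*l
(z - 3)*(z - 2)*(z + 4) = z^3 - z^2 - 14*z + 24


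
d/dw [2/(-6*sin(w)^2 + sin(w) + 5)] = 2*(12*sin(w) - 1)*cos(w)/(-6*sin(w)^2 + sin(w) + 5)^2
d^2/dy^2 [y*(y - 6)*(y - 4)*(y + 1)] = 12*y^2 - 54*y + 28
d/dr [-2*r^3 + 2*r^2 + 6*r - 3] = -6*r^2 + 4*r + 6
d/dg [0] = 0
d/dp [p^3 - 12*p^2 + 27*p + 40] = 3*p^2 - 24*p + 27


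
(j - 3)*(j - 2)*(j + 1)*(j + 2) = j^4 - 2*j^3 - 7*j^2 + 8*j + 12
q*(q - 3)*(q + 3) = q^3 - 9*q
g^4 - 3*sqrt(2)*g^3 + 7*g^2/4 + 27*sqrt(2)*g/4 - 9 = (g - 3/2)*(g + 3/2)*(g - 2*sqrt(2))*(g - sqrt(2))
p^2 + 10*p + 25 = (p + 5)^2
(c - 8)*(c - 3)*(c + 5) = c^3 - 6*c^2 - 31*c + 120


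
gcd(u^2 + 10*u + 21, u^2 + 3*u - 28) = u + 7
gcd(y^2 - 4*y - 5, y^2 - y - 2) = y + 1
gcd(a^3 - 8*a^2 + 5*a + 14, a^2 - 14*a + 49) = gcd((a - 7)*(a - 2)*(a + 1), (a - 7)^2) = a - 7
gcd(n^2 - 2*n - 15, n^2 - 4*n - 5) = n - 5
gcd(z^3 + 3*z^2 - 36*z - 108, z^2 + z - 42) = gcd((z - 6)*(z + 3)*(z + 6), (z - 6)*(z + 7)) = z - 6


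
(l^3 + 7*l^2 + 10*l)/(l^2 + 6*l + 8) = l*(l + 5)/(l + 4)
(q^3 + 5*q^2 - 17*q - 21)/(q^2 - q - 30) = (-q^3 - 5*q^2 + 17*q + 21)/(-q^2 + q + 30)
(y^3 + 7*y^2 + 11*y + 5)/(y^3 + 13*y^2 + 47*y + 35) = (y + 1)/(y + 7)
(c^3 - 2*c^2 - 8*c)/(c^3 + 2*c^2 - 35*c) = (c^2 - 2*c - 8)/(c^2 + 2*c - 35)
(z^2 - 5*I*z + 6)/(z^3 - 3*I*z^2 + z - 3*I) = (z - 6*I)/(z^2 - 4*I*z - 3)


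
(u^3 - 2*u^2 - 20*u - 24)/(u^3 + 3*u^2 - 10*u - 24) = (u^2 - 4*u - 12)/(u^2 + u - 12)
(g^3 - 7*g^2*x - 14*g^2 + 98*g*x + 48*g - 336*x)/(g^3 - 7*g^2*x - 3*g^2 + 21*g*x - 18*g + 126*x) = (g - 8)/(g + 3)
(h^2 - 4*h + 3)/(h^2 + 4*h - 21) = (h - 1)/(h + 7)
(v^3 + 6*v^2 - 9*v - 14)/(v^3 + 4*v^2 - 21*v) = (v^2 - v - 2)/(v*(v - 3))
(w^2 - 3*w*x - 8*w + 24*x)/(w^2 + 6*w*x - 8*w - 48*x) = (w - 3*x)/(w + 6*x)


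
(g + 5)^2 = g^2 + 10*g + 25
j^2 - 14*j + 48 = (j - 8)*(j - 6)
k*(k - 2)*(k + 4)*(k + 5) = k^4 + 7*k^3 + 2*k^2 - 40*k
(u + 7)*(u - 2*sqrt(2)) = u^2 - 2*sqrt(2)*u + 7*u - 14*sqrt(2)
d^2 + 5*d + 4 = (d + 1)*(d + 4)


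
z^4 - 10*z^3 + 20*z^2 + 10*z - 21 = (z - 7)*(z - 3)*(z - 1)*(z + 1)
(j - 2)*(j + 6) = j^2 + 4*j - 12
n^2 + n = n*(n + 1)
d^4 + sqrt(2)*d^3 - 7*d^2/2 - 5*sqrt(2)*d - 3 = (d - 3*sqrt(2)/2)*(d + sqrt(2)/2)*(d + sqrt(2))^2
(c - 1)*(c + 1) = c^2 - 1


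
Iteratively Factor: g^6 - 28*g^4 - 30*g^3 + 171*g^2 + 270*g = (g + 3)*(g^5 - 3*g^4 - 19*g^3 + 27*g^2 + 90*g) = (g + 3)^2*(g^4 - 6*g^3 - g^2 + 30*g) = (g - 5)*(g + 3)^2*(g^3 - g^2 - 6*g) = (g - 5)*(g - 3)*(g + 3)^2*(g^2 + 2*g) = (g - 5)*(g - 3)*(g + 2)*(g + 3)^2*(g)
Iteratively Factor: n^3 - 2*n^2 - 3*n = (n)*(n^2 - 2*n - 3) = n*(n + 1)*(n - 3)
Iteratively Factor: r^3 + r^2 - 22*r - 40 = (r + 2)*(r^2 - r - 20) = (r + 2)*(r + 4)*(r - 5)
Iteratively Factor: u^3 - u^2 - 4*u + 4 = (u - 2)*(u^2 + u - 2) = (u - 2)*(u + 2)*(u - 1)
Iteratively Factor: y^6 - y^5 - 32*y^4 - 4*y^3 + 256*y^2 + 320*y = (y - 4)*(y^5 + 3*y^4 - 20*y^3 - 84*y^2 - 80*y) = (y - 4)*(y + 2)*(y^4 + y^3 - 22*y^2 - 40*y) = (y - 4)*(y + 2)*(y + 4)*(y^3 - 3*y^2 - 10*y) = (y - 5)*(y - 4)*(y + 2)*(y + 4)*(y^2 + 2*y) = y*(y - 5)*(y - 4)*(y + 2)*(y + 4)*(y + 2)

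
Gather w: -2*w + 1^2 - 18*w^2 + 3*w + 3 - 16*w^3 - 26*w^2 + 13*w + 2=-16*w^3 - 44*w^2 + 14*w + 6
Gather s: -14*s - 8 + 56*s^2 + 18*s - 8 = 56*s^2 + 4*s - 16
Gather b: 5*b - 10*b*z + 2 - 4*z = b*(5 - 10*z) - 4*z + 2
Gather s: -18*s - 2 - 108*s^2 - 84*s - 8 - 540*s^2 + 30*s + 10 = -648*s^2 - 72*s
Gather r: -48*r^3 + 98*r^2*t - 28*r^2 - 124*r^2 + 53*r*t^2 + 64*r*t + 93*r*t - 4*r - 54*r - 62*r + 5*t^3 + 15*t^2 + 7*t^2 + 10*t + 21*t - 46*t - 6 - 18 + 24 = -48*r^3 + r^2*(98*t - 152) + r*(53*t^2 + 157*t - 120) + 5*t^3 + 22*t^2 - 15*t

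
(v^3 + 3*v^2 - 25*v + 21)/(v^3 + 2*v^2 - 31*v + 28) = (v - 3)/(v - 4)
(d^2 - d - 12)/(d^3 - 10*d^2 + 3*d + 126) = (d - 4)/(d^2 - 13*d + 42)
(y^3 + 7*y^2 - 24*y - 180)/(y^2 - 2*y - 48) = (y^2 + y - 30)/(y - 8)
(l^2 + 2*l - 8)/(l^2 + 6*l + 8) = (l - 2)/(l + 2)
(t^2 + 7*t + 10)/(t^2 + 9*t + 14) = (t + 5)/(t + 7)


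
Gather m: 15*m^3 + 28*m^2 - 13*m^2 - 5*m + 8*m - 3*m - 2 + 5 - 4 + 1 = 15*m^3 + 15*m^2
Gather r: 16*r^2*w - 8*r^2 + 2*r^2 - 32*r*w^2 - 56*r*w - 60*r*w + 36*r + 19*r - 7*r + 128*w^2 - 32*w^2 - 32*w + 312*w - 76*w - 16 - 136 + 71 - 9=r^2*(16*w - 6) + r*(-32*w^2 - 116*w + 48) + 96*w^2 + 204*w - 90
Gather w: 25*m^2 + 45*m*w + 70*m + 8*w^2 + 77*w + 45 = 25*m^2 + 70*m + 8*w^2 + w*(45*m + 77) + 45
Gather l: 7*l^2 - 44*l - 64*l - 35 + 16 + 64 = 7*l^2 - 108*l + 45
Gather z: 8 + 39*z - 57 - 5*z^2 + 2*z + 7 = -5*z^2 + 41*z - 42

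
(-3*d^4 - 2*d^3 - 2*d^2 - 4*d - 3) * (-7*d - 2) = 21*d^5 + 20*d^4 + 18*d^3 + 32*d^2 + 29*d + 6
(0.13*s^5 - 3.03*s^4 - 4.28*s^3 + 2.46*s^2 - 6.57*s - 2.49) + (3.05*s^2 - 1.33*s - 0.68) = 0.13*s^5 - 3.03*s^4 - 4.28*s^3 + 5.51*s^2 - 7.9*s - 3.17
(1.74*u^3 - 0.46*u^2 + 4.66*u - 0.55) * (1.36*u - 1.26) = 2.3664*u^4 - 2.818*u^3 + 6.9172*u^2 - 6.6196*u + 0.693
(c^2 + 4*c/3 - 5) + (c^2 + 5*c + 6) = 2*c^2 + 19*c/3 + 1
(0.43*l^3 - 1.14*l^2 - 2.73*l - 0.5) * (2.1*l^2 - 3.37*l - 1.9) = 0.903*l^5 - 3.8431*l^4 - 2.7082*l^3 + 10.3161*l^2 + 6.872*l + 0.95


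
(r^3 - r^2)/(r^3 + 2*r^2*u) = (r - 1)/(r + 2*u)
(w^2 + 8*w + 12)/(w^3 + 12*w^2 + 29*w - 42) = (w + 2)/(w^2 + 6*w - 7)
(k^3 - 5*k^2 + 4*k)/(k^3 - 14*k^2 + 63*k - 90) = k*(k^2 - 5*k + 4)/(k^3 - 14*k^2 + 63*k - 90)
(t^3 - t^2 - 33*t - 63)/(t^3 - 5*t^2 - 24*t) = (t^2 - 4*t - 21)/(t*(t - 8))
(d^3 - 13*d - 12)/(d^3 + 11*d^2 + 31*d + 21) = (d - 4)/(d + 7)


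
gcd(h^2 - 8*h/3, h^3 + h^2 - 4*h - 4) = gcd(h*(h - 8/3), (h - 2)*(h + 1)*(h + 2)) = 1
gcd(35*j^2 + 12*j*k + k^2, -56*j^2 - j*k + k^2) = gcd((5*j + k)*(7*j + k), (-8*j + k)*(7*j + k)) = 7*j + k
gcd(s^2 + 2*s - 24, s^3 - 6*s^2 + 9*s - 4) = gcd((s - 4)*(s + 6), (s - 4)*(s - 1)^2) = s - 4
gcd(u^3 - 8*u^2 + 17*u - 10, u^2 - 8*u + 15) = u - 5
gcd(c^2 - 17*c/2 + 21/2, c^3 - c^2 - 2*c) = 1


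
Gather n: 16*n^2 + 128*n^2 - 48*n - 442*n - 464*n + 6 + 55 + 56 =144*n^2 - 954*n + 117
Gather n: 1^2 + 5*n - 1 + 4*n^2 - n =4*n^2 + 4*n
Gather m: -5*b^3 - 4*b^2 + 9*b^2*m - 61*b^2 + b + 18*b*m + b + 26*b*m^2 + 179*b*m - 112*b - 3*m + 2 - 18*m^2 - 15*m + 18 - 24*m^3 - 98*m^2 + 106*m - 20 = -5*b^3 - 65*b^2 - 110*b - 24*m^3 + m^2*(26*b - 116) + m*(9*b^2 + 197*b + 88)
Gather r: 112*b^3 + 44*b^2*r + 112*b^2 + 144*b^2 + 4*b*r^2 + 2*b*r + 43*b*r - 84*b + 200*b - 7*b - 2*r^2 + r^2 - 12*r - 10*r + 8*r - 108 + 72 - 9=112*b^3 + 256*b^2 + 109*b + r^2*(4*b - 1) + r*(44*b^2 + 45*b - 14) - 45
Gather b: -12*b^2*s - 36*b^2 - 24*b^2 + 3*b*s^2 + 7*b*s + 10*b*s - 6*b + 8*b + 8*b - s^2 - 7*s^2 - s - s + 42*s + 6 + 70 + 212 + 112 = b^2*(-12*s - 60) + b*(3*s^2 + 17*s + 10) - 8*s^2 + 40*s + 400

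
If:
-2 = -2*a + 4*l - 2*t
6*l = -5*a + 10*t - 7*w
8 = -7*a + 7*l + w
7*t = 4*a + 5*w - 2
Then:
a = -43/34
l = -66/119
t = 275/238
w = 103/34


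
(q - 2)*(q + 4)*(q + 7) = q^3 + 9*q^2 + 6*q - 56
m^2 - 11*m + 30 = (m - 6)*(m - 5)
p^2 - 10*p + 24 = (p - 6)*(p - 4)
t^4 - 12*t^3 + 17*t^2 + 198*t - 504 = (t - 7)*(t - 6)*(t - 3)*(t + 4)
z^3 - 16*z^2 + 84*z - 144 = (z - 6)^2*(z - 4)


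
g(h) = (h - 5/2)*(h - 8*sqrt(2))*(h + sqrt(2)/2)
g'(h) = (h - 5/2)*(h - 8*sqrt(2)) + (h - 5/2)*(h + sqrt(2)/2) + (h - 8*sqrt(2))*(h + sqrt(2)/2)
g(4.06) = -53.94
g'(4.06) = -38.46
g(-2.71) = -146.34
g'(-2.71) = 111.59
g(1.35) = 23.57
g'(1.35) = -11.40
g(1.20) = 25.07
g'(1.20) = -8.62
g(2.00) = 12.61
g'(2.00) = -21.91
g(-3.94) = -317.58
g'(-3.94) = 168.37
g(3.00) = -15.41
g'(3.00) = -33.12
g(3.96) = -50.11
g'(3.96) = -38.24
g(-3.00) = -180.51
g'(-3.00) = 124.16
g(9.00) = -145.99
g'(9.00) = 25.60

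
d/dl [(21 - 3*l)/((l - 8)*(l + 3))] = 3*(l^2 - 14*l + 59)/(l^4 - 10*l^3 - 23*l^2 + 240*l + 576)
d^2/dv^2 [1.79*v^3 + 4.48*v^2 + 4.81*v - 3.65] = 10.74*v + 8.96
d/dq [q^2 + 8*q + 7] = 2*q + 8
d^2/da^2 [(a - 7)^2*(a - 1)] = 6*a - 30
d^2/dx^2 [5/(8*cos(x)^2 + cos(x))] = 5*(-64*(1 - cos(2*x))^2 + 30*cos(x) - 129*cos(2*x)/2 - 6*cos(3*x) + 387/2)/((8*cos(x) + 1)^3*cos(x)^3)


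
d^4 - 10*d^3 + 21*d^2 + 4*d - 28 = (d - 7)*(d - 2)^2*(d + 1)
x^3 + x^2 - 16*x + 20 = (x - 2)^2*(x + 5)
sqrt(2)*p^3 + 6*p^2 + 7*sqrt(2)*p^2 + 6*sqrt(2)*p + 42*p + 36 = (p + 6)*(p + 3*sqrt(2))*(sqrt(2)*p + sqrt(2))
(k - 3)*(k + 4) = k^2 + k - 12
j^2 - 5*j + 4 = (j - 4)*(j - 1)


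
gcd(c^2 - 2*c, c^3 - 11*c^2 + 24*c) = c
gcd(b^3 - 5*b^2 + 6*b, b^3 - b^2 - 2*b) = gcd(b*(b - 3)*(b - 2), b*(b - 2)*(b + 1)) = b^2 - 2*b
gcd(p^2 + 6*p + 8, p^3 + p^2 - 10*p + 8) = p + 4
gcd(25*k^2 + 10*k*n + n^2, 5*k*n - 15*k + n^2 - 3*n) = 5*k + n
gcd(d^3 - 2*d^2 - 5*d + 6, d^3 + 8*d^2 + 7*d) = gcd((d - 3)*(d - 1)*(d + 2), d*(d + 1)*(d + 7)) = 1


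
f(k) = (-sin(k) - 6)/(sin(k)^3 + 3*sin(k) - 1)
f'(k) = (-3*sin(k)^2*cos(k) - 3*cos(k))*(-sin(k) - 6)/(sin(k)^3 + 3*sin(k) - 1)^2 - cos(k)/(sin(k)^3 + 3*sin(k) - 1) = (2*sin(k)^3 + 18*sin(k)^2 + 19)*cos(k)/(sin(k)^3 + 3*sin(k) - 1)^2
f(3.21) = 4.92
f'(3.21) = -13.10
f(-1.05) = 1.21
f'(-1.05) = 0.86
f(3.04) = 8.78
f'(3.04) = -39.55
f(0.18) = 13.52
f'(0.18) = 92.21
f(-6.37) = 4.69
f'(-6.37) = 11.99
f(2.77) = -46.39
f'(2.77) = -1063.12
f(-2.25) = 1.37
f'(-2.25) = -1.26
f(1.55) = -2.33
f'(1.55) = 0.09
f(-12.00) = -8.55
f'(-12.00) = 35.39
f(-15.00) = 1.66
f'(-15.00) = -1.90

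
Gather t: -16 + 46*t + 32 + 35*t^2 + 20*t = 35*t^2 + 66*t + 16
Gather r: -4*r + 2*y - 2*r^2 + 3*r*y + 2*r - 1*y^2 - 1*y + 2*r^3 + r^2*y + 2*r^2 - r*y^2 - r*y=2*r^3 + r^2*y + r*(-y^2 + 2*y - 2) - y^2 + y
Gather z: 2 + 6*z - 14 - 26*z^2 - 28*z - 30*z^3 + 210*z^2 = -30*z^3 + 184*z^2 - 22*z - 12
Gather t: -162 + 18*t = 18*t - 162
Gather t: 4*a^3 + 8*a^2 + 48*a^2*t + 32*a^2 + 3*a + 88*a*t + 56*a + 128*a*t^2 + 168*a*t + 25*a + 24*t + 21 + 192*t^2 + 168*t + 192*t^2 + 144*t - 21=4*a^3 + 40*a^2 + 84*a + t^2*(128*a + 384) + t*(48*a^2 + 256*a + 336)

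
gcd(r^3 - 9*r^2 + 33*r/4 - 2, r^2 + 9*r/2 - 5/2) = r - 1/2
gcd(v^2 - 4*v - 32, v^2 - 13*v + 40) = v - 8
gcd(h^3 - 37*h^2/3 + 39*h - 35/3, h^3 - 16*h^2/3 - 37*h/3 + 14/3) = h^2 - 22*h/3 + 7/3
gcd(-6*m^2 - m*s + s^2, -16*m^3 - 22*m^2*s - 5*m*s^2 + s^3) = 2*m + s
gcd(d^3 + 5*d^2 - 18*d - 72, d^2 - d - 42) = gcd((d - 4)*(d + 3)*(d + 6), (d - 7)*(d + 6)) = d + 6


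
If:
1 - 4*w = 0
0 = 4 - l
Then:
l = 4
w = 1/4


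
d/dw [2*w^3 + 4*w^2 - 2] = 2*w*(3*w + 4)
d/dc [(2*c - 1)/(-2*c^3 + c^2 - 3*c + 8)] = (-4*c^3 + 2*c^2 - 6*c + (2*c - 1)*(6*c^2 - 2*c + 3) + 16)/(2*c^3 - c^2 + 3*c - 8)^2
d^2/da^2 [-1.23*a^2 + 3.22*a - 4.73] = -2.46000000000000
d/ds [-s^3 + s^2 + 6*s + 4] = -3*s^2 + 2*s + 6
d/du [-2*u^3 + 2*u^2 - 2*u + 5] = -6*u^2 + 4*u - 2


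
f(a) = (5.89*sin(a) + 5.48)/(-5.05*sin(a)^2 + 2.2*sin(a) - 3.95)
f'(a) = (10.1*sin(a)*cos(a) - 2.2*cos(a))*(5.89*sin(a) + 5.48)/(-5.05*sin(a)^2 + 2.2*sin(a) - 3.95)^2 + 5.89*cos(a)/(-5.05*sin(a)^2 + 2.2*sin(a) - 3.95) = (29.7445*sin(a)^2 + 55.348*sin(a) - 35.3215)*cos(a)/(25.5025*sin(a)^4 - 22.22*sin(a)^3 + 44.735*sin(a)^2 - 17.38*sin(a) + 15.6025)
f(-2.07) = -0.03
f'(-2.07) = 0.31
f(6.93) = -2.03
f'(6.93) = 0.35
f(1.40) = -1.69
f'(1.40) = 0.18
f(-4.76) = -1.67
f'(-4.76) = 0.05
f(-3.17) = -1.45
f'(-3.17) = 2.23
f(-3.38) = -1.85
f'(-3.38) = 1.45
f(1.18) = -1.75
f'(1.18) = 0.40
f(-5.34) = -1.87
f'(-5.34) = 0.57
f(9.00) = -2.03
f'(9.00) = 0.45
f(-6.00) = -1.91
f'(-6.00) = -1.21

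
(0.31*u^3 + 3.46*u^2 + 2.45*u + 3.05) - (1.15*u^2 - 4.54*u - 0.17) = 0.31*u^3 + 2.31*u^2 + 6.99*u + 3.22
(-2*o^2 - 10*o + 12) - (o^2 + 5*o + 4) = -3*o^2 - 15*o + 8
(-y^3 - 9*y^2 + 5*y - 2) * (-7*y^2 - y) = 7*y^5 + 64*y^4 - 26*y^3 + 9*y^2 + 2*y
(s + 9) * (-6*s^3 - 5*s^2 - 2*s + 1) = -6*s^4 - 59*s^3 - 47*s^2 - 17*s + 9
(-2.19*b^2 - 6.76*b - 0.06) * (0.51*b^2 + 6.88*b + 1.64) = -1.1169*b^4 - 18.5148*b^3 - 50.131*b^2 - 11.4992*b - 0.0984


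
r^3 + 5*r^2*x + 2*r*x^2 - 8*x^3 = (r - x)*(r + 2*x)*(r + 4*x)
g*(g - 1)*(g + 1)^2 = g^4 + g^3 - g^2 - g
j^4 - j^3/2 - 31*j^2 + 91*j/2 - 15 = (j - 5)*(j - 1)*(j - 1/2)*(j + 6)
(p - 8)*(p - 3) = p^2 - 11*p + 24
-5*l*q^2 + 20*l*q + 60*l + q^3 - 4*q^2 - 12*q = (-5*l + q)*(q - 6)*(q + 2)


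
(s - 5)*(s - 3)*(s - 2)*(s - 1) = s^4 - 11*s^3 + 41*s^2 - 61*s + 30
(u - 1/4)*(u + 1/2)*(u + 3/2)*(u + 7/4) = u^4 + 7*u^3/2 + 53*u^2/16 + u/4 - 21/64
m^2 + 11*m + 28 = (m + 4)*(m + 7)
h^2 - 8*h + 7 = (h - 7)*(h - 1)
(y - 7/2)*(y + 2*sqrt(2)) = y^2 - 7*y/2 + 2*sqrt(2)*y - 7*sqrt(2)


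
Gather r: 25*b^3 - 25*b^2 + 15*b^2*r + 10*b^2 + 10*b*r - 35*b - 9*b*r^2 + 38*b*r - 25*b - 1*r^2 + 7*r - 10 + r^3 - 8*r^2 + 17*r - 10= 25*b^3 - 15*b^2 - 60*b + r^3 + r^2*(-9*b - 9) + r*(15*b^2 + 48*b + 24) - 20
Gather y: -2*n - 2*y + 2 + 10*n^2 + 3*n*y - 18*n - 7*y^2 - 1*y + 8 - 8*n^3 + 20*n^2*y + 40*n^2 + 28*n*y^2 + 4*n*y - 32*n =-8*n^3 + 50*n^2 - 52*n + y^2*(28*n - 7) + y*(20*n^2 + 7*n - 3) + 10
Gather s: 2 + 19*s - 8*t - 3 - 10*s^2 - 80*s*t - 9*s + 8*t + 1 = -10*s^2 + s*(10 - 80*t)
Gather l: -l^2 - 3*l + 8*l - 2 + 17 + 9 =-l^2 + 5*l + 24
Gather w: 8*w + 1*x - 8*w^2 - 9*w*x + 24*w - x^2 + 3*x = -8*w^2 + w*(32 - 9*x) - x^2 + 4*x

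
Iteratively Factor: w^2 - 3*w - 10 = (w - 5)*(w + 2)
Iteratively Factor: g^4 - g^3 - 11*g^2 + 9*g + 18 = (g - 2)*(g^3 + g^2 - 9*g - 9) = (g - 2)*(g + 3)*(g^2 - 2*g - 3) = (g - 2)*(g + 1)*(g + 3)*(g - 3)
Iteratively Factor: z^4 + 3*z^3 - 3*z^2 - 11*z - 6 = (z + 3)*(z^3 - 3*z - 2) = (z + 1)*(z + 3)*(z^2 - z - 2) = (z - 2)*(z + 1)*(z + 3)*(z + 1)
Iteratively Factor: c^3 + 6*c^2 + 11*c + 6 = (c + 2)*(c^2 + 4*c + 3) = (c + 2)*(c + 3)*(c + 1)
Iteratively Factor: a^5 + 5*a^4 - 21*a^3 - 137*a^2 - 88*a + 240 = (a - 1)*(a^4 + 6*a^3 - 15*a^2 - 152*a - 240) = (a - 5)*(a - 1)*(a^3 + 11*a^2 + 40*a + 48) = (a - 5)*(a - 1)*(a + 4)*(a^2 + 7*a + 12) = (a - 5)*(a - 1)*(a + 4)^2*(a + 3)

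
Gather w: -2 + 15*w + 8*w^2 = 8*w^2 + 15*w - 2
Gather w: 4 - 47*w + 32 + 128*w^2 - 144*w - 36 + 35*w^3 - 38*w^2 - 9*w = 35*w^3 + 90*w^2 - 200*w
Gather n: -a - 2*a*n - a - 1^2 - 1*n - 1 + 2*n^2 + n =-2*a*n - 2*a + 2*n^2 - 2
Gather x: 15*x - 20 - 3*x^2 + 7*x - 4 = -3*x^2 + 22*x - 24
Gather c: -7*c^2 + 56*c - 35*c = -7*c^2 + 21*c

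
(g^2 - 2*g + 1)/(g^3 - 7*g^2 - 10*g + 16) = (g - 1)/(g^2 - 6*g - 16)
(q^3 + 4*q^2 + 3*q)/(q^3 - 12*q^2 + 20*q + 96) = q*(q^2 + 4*q + 3)/(q^3 - 12*q^2 + 20*q + 96)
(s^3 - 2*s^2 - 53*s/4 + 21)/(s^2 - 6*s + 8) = (s^2 + 2*s - 21/4)/(s - 2)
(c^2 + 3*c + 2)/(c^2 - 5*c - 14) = (c + 1)/(c - 7)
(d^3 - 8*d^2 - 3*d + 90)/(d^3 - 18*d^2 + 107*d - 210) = (d + 3)/(d - 7)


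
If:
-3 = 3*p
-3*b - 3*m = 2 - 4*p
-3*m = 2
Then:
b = -4/3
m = -2/3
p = -1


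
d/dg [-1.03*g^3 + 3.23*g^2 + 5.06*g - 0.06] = -3.09*g^2 + 6.46*g + 5.06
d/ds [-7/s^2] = 14/s^3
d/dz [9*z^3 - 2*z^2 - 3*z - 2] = 27*z^2 - 4*z - 3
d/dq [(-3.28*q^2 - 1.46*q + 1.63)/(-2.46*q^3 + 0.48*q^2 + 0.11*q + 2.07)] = (-8.0688*q^4 - 7.1832*q^3 + 12.3694*q^2 - 15.144*q - 3.2015)/(6.0516*q^6 - 2.3616*q^5 - 0.3108*q^4 - 10.0788*q^3 + 1.9993*q^2 + 0.4554*q + 4.2849)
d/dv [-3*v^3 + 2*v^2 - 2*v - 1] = -9*v^2 + 4*v - 2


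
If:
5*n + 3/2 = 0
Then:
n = -3/10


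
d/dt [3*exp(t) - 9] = 3*exp(t)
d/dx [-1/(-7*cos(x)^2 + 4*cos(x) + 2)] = 2*(7*cos(x) - 2)*sin(x)/(-7*cos(x)^2 + 4*cos(x) + 2)^2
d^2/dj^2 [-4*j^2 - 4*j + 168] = -8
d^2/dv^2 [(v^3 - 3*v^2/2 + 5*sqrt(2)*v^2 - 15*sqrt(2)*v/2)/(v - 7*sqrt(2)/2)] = 2*(4*v^3 - 42*sqrt(2)*v^2 + 294*v - 357 + 490*sqrt(2))/(4*v^3 - 42*sqrt(2)*v^2 + 294*v - 343*sqrt(2))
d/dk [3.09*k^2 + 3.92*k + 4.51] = 6.18*k + 3.92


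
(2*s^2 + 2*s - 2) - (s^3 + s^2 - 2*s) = -s^3 + s^2 + 4*s - 2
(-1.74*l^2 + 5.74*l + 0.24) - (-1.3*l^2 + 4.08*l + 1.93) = -0.44*l^2 + 1.66*l - 1.69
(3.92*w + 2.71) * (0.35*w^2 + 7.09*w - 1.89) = 1.372*w^3 + 28.7413*w^2 + 11.8051*w - 5.1219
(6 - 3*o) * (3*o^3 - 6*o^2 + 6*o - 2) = -9*o^4 + 36*o^3 - 54*o^2 + 42*o - 12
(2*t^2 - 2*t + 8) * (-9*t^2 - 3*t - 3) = -18*t^4 + 12*t^3 - 72*t^2 - 18*t - 24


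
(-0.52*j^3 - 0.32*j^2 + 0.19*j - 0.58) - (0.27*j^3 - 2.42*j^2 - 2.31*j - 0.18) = -0.79*j^3 + 2.1*j^2 + 2.5*j - 0.4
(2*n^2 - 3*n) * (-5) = -10*n^2 + 15*n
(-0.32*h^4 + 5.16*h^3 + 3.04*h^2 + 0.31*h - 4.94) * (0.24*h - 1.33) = -0.0768*h^5 + 1.664*h^4 - 6.1332*h^3 - 3.9688*h^2 - 1.5979*h + 6.5702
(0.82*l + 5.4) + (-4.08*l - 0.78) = 4.62 - 3.26*l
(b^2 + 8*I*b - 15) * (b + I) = b^3 + 9*I*b^2 - 23*b - 15*I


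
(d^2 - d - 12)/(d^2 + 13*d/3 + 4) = 3*(d - 4)/(3*d + 4)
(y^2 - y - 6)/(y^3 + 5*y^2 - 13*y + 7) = (y^2 - y - 6)/(y^3 + 5*y^2 - 13*y + 7)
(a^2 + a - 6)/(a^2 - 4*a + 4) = (a + 3)/(a - 2)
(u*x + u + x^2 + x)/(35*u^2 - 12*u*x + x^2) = (u*x + u + x^2 + x)/(35*u^2 - 12*u*x + x^2)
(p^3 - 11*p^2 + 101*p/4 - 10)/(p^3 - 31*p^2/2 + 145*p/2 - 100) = (p - 1/2)/(p - 5)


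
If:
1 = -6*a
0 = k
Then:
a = -1/6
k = 0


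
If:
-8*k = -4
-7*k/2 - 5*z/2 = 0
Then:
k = 1/2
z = -7/10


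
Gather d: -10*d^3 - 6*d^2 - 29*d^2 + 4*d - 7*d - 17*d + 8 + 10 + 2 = -10*d^3 - 35*d^2 - 20*d + 20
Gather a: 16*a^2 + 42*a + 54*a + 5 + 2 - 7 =16*a^2 + 96*a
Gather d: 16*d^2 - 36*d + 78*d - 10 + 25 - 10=16*d^2 + 42*d + 5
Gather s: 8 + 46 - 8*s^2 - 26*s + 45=-8*s^2 - 26*s + 99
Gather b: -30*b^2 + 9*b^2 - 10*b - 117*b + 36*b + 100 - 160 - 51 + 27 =-21*b^2 - 91*b - 84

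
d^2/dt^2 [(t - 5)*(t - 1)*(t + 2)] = 6*t - 8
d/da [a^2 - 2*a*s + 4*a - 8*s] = 2*a - 2*s + 4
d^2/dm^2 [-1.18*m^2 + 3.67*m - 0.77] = -2.36000000000000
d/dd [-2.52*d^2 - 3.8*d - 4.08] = -5.04*d - 3.8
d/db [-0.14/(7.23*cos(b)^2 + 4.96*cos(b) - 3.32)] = -(2.0244*cos(b) + 0.6944)*sin(b)/(7.23*cos(b)^2 + 4.96*cos(b) - 3.32)^2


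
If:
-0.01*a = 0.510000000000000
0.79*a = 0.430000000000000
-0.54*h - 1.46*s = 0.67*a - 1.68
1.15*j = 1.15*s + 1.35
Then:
No Solution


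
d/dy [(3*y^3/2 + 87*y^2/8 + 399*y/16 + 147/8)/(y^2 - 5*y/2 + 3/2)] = 3*(16*y^4 - 80*y^3 - 484*y^2 - 44*y + 889)/(8*(4*y^4 - 20*y^3 + 37*y^2 - 30*y + 9))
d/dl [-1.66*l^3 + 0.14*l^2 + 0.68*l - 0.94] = -4.98*l^2 + 0.28*l + 0.68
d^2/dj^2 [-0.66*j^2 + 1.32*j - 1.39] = -1.32000000000000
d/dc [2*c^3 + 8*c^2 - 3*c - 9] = 6*c^2 + 16*c - 3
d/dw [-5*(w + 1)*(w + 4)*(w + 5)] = -15*w^2 - 100*w - 145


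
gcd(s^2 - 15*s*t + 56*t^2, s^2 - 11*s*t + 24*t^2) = s - 8*t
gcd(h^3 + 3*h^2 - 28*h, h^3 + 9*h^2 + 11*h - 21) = h + 7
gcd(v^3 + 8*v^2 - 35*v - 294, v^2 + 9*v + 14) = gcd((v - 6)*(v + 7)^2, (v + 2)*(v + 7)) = v + 7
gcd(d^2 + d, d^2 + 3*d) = d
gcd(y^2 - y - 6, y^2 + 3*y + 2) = y + 2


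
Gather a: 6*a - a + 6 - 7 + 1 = 5*a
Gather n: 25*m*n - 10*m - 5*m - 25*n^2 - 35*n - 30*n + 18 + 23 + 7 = -15*m - 25*n^2 + n*(25*m - 65) + 48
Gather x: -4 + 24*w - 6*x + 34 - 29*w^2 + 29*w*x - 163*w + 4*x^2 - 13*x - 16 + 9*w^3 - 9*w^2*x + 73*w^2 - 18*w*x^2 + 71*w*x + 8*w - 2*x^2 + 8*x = 9*w^3 + 44*w^2 - 131*w + x^2*(2 - 18*w) + x*(-9*w^2 + 100*w - 11) + 14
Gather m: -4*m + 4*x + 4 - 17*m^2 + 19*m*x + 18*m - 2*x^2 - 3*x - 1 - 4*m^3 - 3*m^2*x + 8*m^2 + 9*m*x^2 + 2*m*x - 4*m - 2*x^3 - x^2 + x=-4*m^3 + m^2*(-3*x - 9) + m*(9*x^2 + 21*x + 10) - 2*x^3 - 3*x^2 + 2*x + 3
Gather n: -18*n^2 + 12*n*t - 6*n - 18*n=-18*n^2 + n*(12*t - 24)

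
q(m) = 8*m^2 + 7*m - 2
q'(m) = 16*m + 7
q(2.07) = 46.77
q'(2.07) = 40.12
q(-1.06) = -0.43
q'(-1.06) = -9.96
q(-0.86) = -2.10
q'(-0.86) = -6.76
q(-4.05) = 100.87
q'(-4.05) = -57.80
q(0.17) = -0.58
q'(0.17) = 9.72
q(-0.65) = -3.17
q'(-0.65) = -3.40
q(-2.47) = 29.52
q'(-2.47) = -32.52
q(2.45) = 63.17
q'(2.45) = 46.20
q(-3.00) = 49.00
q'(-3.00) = -41.00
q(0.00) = -2.00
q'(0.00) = 7.00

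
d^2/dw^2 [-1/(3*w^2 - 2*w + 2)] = 2*(9*w^2 - 6*w - 4*(3*w - 1)^2 + 6)/(3*w^2 - 2*w + 2)^3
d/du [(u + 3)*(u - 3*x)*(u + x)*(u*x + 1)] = x*(u + 3)*(u - 3*x)*(u + x) + (u + 3)*(u - 3*x)*(u*x + 1) + (u + 3)*(u + x)*(u*x + 1) + (u - 3*x)*(u + x)*(u*x + 1)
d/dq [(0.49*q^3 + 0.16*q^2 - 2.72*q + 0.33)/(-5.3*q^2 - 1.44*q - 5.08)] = (-2.597*q^4 - 1.4112*q^3 - 22.114*q^2 + 1.8724*q + 14.2928)/(28.09*q^4 + 15.264*q^3 + 55.9216*q^2 + 14.6304*q + 25.8064)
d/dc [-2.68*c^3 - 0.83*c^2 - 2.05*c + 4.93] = -8.04*c^2 - 1.66*c - 2.05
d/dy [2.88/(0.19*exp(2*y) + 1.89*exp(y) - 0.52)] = (-1.0944*exp(y) - 5.4432)*exp(y)/(0.19*exp(2*y) + 1.89*exp(y) - 0.52)^2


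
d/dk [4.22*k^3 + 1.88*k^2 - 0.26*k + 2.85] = 12.66*k^2 + 3.76*k - 0.26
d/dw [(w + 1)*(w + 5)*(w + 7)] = 3*w^2 + 26*w + 47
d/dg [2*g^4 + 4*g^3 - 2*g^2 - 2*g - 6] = 8*g^3 + 12*g^2 - 4*g - 2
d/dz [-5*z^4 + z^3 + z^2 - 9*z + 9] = -20*z^3 + 3*z^2 + 2*z - 9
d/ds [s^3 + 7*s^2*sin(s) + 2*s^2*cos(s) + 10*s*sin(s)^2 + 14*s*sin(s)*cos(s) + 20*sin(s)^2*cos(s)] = -2*s^2*sin(s) + 7*s^2*cos(s) + 3*s^2 + 14*s*sin(s) + 10*s*sin(2*s) + 4*s*cos(s) + 14*s*cos(2*s) - 5*sin(s) + 7*sin(2*s) + 15*sin(3*s) - 5*cos(2*s) + 5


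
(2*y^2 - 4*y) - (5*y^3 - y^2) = -5*y^3 + 3*y^2 - 4*y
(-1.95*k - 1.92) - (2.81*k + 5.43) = -4.76*k - 7.35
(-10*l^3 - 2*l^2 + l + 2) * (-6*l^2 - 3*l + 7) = 60*l^5 + 42*l^4 - 70*l^3 - 29*l^2 + l + 14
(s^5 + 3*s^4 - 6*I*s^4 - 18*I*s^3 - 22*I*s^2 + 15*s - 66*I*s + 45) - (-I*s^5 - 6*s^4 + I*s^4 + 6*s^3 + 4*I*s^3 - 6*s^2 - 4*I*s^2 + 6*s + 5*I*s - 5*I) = s^5 + I*s^5 + 9*s^4 - 7*I*s^4 - 6*s^3 - 22*I*s^3 + 6*s^2 - 18*I*s^2 + 9*s - 71*I*s + 45 + 5*I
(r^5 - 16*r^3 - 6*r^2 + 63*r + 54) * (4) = 4*r^5 - 64*r^3 - 24*r^2 + 252*r + 216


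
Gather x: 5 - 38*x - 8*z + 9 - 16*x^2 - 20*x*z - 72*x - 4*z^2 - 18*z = -16*x^2 + x*(-20*z - 110) - 4*z^2 - 26*z + 14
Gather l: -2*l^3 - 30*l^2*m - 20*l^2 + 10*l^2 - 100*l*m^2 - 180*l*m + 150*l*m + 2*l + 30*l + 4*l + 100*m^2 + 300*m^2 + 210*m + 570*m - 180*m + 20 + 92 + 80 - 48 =-2*l^3 + l^2*(-30*m - 10) + l*(-100*m^2 - 30*m + 36) + 400*m^2 + 600*m + 144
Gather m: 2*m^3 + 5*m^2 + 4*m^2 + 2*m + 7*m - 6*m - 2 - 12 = 2*m^3 + 9*m^2 + 3*m - 14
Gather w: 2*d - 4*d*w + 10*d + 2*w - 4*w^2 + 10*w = 12*d - 4*w^2 + w*(12 - 4*d)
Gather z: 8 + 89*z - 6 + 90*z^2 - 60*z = 90*z^2 + 29*z + 2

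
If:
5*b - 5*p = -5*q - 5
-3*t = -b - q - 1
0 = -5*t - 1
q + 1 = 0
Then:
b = -3/5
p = -3/5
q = -1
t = -1/5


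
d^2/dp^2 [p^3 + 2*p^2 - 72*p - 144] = 6*p + 4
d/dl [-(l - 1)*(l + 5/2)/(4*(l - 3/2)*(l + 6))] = (-12*l^2 + 52*l + 9)/(4*(4*l^4 + 36*l^3 + 9*l^2 - 324*l + 324))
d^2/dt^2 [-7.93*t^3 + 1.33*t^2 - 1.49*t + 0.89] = 2.66 - 47.58*t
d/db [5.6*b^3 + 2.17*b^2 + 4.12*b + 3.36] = 16.8*b^2 + 4.34*b + 4.12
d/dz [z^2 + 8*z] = 2*z + 8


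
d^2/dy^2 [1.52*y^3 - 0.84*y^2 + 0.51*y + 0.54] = 9.12*y - 1.68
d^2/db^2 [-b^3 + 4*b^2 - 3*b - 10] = 8 - 6*b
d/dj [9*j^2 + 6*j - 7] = 18*j + 6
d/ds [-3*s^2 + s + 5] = 1 - 6*s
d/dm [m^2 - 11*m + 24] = 2*m - 11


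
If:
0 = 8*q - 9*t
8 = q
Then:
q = 8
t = 64/9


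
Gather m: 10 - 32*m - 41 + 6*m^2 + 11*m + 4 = 6*m^2 - 21*m - 27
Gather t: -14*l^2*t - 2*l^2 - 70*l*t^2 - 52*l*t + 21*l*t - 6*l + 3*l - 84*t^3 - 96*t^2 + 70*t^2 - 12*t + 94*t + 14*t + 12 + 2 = -2*l^2 - 3*l - 84*t^3 + t^2*(-70*l - 26) + t*(-14*l^2 - 31*l + 96) + 14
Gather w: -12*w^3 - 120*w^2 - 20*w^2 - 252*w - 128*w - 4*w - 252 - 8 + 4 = -12*w^3 - 140*w^2 - 384*w - 256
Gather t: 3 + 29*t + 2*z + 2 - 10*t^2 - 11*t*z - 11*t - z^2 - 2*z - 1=-10*t^2 + t*(18 - 11*z) - z^2 + 4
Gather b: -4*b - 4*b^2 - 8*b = -4*b^2 - 12*b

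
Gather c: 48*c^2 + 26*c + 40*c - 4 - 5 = 48*c^2 + 66*c - 9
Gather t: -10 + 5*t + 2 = 5*t - 8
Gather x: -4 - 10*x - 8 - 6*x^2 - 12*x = -6*x^2 - 22*x - 12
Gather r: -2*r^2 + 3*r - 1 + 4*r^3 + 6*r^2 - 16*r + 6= 4*r^3 + 4*r^2 - 13*r + 5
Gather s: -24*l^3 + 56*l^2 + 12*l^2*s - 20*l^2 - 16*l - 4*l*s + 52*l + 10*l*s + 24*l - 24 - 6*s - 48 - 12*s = -24*l^3 + 36*l^2 + 60*l + s*(12*l^2 + 6*l - 18) - 72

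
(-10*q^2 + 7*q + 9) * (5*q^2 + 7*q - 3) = -50*q^4 - 35*q^3 + 124*q^2 + 42*q - 27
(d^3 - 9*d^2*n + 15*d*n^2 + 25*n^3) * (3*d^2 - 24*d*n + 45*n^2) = 3*d^5 - 51*d^4*n + 306*d^3*n^2 - 690*d^2*n^3 + 75*d*n^4 + 1125*n^5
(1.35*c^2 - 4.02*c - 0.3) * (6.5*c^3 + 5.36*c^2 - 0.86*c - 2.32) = 8.775*c^5 - 18.894*c^4 - 24.6582*c^3 - 1.2828*c^2 + 9.5844*c + 0.696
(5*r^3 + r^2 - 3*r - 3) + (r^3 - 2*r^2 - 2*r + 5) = 6*r^3 - r^2 - 5*r + 2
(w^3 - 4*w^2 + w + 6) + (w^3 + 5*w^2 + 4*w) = 2*w^3 + w^2 + 5*w + 6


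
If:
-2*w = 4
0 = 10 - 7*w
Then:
No Solution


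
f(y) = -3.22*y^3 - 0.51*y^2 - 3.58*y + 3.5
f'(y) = -9.66*y^2 - 1.02*y - 3.58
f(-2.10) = 38.59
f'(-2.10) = -44.04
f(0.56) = 0.77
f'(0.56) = -7.18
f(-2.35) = 50.89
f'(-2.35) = -54.53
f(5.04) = -439.74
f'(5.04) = -254.10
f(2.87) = -87.10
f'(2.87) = -86.08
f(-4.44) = 291.18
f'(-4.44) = -189.48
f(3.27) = -126.25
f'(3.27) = -110.21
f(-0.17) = 4.11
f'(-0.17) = -3.69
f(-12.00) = 5537.18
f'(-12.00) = -1382.38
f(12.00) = -5677.06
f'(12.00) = -1406.86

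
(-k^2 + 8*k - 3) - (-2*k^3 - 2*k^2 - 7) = 2*k^3 + k^2 + 8*k + 4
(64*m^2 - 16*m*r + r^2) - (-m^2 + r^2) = 65*m^2 - 16*m*r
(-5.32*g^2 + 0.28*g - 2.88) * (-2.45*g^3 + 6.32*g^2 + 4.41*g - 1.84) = 13.034*g^5 - 34.3084*g^4 - 14.6356*g^3 - 7.178*g^2 - 13.216*g + 5.2992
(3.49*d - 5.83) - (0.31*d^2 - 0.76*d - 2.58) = -0.31*d^2 + 4.25*d - 3.25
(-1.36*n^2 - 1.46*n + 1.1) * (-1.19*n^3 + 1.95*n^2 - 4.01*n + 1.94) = 1.6184*n^5 - 0.9146*n^4 + 1.2976*n^3 + 5.3612*n^2 - 7.2434*n + 2.134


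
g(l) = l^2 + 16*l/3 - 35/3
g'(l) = 2*l + 16/3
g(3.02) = 13.56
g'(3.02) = 11.37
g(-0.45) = -13.86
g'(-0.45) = 4.43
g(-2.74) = -18.77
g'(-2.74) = -0.15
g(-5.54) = -10.52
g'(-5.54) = -5.75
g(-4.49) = -15.45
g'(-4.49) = -3.65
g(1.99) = 2.91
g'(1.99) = 9.31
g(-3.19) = -18.50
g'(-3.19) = -1.05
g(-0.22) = -12.79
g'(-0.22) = 4.89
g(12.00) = 196.33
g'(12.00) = 29.33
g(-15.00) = 133.33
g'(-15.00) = -24.67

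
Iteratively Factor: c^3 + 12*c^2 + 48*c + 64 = (c + 4)*(c^2 + 8*c + 16) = (c + 4)^2*(c + 4)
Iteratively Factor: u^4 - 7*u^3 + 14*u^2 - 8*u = (u - 2)*(u^3 - 5*u^2 + 4*u) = (u - 2)*(u - 1)*(u^2 - 4*u) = (u - 4)*(u - 2)*(u - 1)*(u)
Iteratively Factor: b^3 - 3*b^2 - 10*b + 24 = (b - 2)*(b^2 - b - 12) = (b - 2)*(b + 3)*(b - 4)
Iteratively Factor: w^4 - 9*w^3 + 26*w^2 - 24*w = (w - 2)*(w^3 - 7*w^2 + 12*w) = (w - 4)*(w - 2)*(w^2 - 3*w) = (w - 4)*(w - 3)*(w - 2)*(w)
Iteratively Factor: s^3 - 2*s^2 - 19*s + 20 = (s - 5)*(s^2 + 3*s - 4) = (s - 5)*(s + 4)*(s - 1)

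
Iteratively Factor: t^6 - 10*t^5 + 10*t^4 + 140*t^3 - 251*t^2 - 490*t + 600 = (t + 2)*(t^5 - 12*t^4 + 34*t^3 + 72*t^2 - 395*t + 300) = (t + 2)*(t + 3)*(t^4 - 15*t^3 + 79*t^2 - 165*t + 100) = (t - 5)*(t + 2)*(t + 3)*(t^3 - 10*t^2 + 29*t - 20) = (t - 5)^2*(t + 2)*(t + 3)*(t^2 - 5*t + 4) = (t - 5)^2*(t - 1)*(t + 2)*(t + 3)*(t - 4)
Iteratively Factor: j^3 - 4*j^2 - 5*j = (j)*(j^2 - 4*j - 5) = j*(j - 5)*(j + 1)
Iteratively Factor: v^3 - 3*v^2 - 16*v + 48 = (v - 3)*(v^2 - 16) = (v - 3)*(v + 4)*(v - 4)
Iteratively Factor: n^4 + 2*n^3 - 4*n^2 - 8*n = (n - 2)*(n^3 + 4*n^2 + 4*n) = (n - 2)*(n + 2)*(n^2 + 2*n) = (n - 2)*(n + 2)^2*(n)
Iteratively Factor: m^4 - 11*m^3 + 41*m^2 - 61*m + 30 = (m - 3)*(m^3 - 8*m^2 + 17*m - 10) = (m - 3)*(m - 1)*(m^2 - 7*m + 10) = (m - 3)*(m - 2)*(m - 1)*(m - 5)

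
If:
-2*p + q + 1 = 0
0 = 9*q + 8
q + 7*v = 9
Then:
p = 1/18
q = -8/9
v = 89/63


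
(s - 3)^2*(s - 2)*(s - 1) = s^4 - 9*s^3 + 29*s^2 - 39*s + 18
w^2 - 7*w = w*(w - 7)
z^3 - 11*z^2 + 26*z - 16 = (z - 8)*(z - 2)*(z - 1)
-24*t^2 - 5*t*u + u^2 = (-8*t + u)*(3*t + u)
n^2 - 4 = (n - 2)*(n + 2)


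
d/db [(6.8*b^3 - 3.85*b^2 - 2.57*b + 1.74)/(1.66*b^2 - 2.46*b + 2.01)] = (11.288*b^4 - 33.456*b^3 + 54.7412*b^2 - 21.2538*b - 0.885299999999999)/(2.7556*b^4 - 8.1672*b^3 + 12.7248*b^2 - 9.8892*b + 4.0401)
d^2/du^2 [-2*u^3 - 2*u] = -12*u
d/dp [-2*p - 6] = -2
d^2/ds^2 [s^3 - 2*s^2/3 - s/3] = 6*s - 4/3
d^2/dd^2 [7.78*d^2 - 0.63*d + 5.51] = 15.5600000000000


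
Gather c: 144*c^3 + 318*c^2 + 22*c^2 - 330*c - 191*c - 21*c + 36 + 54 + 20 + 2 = 144*c^3 + 340*c^2 - 542*c + 112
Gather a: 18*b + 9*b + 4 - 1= 27*b + 3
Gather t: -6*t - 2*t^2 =-2*t^2 - 6*t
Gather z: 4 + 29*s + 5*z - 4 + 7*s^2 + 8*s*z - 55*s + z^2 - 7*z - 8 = 7*s^2 - 26*s + z^2 + z*(8*s - 2) - 8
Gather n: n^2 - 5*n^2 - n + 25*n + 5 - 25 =-4*n^2 + 24*n - 20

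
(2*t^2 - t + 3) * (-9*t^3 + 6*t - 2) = -18*t^5 + 9*t^4 - 15*t^3 - 10*t^2 + 20*t - 6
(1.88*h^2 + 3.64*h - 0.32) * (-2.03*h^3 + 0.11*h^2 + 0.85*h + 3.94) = -3.8164*h^5 - 7.1824*h^4 + 2.648*h^3 + 10.466*h^2 + 14.0696*h - 1.2608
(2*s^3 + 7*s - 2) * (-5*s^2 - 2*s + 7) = -10*s^5 - 4*s^4 - 21*s^3 - 4*s^2 + 53*s - 14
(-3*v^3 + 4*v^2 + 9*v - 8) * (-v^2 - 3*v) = 3*v^5 + 5*v^4 - 21*v^3 - 19*v^2 + 24*v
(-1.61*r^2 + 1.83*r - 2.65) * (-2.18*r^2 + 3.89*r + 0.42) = 3.5098*r^4 - 10.2523*r^3 + 12.2195*r^2 - 9.5399*r - 1.113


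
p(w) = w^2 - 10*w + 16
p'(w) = 2*w - 10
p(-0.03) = 16.30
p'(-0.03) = -10.06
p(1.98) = 0.12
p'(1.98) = -6.04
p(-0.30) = 19.09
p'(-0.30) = -10.60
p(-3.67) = 66.17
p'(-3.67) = -17.34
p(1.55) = 2.90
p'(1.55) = -6.90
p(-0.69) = 23.38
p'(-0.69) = -11.38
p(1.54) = 2.97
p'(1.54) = -6.92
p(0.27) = 13.37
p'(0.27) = -9.46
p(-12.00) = 280.00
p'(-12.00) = -34.00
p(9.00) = 7.00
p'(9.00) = 8.00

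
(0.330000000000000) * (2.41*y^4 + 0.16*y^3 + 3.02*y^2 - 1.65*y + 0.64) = 0.7953*y^4 + 0.0528*y^3 + 0.9966*y^2 - 0.5445*y + 0.2112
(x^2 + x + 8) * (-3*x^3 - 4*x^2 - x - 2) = -3*x^5 - 7*x^4 - 29*x^3 - 35*x^2 - 10*x - 16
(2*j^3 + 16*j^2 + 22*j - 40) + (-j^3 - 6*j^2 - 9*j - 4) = j^3 + 10*j^2 + 13*j - 44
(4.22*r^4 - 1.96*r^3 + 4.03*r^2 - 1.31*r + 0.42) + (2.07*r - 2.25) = 4.22*r^4 - 1.96*r^3 + 4.03*r^2 + 0.76*r - 1.83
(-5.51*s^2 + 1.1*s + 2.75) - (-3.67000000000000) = -5.51*s^2 + 1.1*s + 6.42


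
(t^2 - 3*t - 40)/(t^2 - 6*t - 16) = (t + 5)/(t + 2)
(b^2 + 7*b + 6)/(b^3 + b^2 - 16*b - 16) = (b + 6)/(b^2 - 16)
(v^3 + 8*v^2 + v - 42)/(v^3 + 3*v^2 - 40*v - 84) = (v^2 + v - 6)/(v^2 - 4*v - 12)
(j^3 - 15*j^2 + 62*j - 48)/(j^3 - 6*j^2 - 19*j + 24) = (j - 6)/(j + 3)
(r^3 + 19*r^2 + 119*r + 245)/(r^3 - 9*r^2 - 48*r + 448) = (r^2 + 12*r + 35)/(r^2 - 16*r + 64)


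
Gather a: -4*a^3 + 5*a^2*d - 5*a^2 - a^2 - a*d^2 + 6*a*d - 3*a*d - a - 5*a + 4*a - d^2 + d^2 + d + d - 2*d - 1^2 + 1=-4*a^3 + a^2*(5*d - 6) + a*(-d^2 + 3*d - 2)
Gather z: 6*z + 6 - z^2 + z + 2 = -z^2 + 7*z + 8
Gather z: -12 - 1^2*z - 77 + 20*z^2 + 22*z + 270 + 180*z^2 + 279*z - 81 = 200*z^2 + 300*z + 100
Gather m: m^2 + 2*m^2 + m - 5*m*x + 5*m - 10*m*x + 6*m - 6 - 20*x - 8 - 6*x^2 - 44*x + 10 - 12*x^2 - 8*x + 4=3*m^2 + m*(12 - 15*x) - 18*x^2 - 72*x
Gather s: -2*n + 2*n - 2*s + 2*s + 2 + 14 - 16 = 0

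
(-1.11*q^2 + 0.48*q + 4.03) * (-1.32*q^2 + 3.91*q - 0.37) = 1.4652*q^4 - 4.9737*q^3 - 3.0321*q^2 + 15.5797*q - 1.4911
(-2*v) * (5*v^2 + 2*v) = -10*v^3 - 4*v^2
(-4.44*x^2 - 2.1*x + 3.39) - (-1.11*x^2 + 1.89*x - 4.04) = -3.33*x^2 - 3.99*x + 7.43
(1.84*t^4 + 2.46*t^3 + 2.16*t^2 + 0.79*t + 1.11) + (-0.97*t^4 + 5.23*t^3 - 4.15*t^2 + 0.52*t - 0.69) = 0.87*t^4 + 7.69*t^3 - 1.99*t^2 + 1.31*t + 0.42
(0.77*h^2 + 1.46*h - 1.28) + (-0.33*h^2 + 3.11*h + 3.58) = 0.44*h^2 + 4.57*h + 2.3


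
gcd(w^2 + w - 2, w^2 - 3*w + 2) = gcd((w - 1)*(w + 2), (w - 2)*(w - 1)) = w - 1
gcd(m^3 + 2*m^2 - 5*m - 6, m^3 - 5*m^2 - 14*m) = 1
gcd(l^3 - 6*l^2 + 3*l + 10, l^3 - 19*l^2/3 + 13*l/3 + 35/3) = l^2 - 4*l - 5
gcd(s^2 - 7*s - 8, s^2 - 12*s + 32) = s - 8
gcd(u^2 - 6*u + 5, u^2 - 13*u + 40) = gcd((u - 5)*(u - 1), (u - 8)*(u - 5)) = u - 5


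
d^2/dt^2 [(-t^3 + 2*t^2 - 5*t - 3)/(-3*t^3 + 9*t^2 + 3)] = 2*(t^6 + 15*t^5 - 21*t^4 - 44*t^3 + 129*t^2 - 33*t - 11)/(3*(t^9 - 9*t^8 + 27*t^7 - 30*t^6 + 18*t^5 - 27*t^4 + 3*t^3 - 9*t^2 - 1))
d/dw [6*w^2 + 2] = 12*w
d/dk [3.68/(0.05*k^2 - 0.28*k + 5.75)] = (1.0304 - 0.368*k)/(0.05*k^2 - 0.28*k + 5.75)^2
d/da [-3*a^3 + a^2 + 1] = a*(2 - 9*a)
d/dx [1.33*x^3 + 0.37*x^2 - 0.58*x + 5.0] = 3.99*x^2 + 0.74*x - 0.58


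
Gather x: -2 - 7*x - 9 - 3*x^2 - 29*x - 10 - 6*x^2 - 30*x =-9*x^2 - 66*x - 21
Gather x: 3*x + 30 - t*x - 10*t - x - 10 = -10*t + x*(2 - t) + 20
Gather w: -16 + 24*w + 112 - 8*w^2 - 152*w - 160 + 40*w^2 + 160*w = 32*w^2 + 32*w - 64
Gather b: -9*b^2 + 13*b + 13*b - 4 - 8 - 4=-9*b^2 + 26*b - 16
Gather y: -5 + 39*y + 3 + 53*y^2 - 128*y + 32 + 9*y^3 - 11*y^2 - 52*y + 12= 9*y^3 + 42*y^2 - 141*y + 42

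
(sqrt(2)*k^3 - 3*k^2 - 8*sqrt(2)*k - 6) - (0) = sqrt(2)*k^3 - 3*k^2 - 8*sqrt(2)*k - 6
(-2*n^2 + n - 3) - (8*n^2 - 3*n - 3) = -10*n^2 + 4*n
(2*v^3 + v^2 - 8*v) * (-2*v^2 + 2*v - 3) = -4*v^5 + 2*v^4 + 12*v^3 - 19*v^2 + 24*v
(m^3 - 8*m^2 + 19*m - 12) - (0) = m^3 - 8*m^2 + 19*m - 12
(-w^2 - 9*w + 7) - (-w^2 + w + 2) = 5 - 10*w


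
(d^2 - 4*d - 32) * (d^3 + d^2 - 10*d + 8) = d^5 - 3*d^4 - 46*d^3 + 16*d^2 + 288*d - 256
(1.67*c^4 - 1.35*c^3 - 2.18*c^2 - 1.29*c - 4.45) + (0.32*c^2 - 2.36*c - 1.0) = 1.67*c^4 - 1.35*c^3 - 1.86*c^2 - 3.65*c - 5.45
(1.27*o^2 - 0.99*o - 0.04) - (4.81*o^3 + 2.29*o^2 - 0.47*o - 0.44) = -4.81*o^3 - 1.02*o^2 - 0.52*o + 0.4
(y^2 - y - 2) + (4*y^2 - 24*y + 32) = 5*y^2 - 25*y + 30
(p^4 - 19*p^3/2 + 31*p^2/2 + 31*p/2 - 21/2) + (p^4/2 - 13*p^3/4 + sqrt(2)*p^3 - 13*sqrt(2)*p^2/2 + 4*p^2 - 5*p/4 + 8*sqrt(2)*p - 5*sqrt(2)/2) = 3*p^4/2 - 51*p^3/4 + sqrt(2)*p^3 - 13*sqrt(2)*p^2/2 + 39*p^2/2 + 8*sqrt(2)*p + 57*p/4 - 21/2 - 5*sqrt(2)/2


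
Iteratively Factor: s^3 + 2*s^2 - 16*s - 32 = (s - 4)*(s^2 + 6*s + 8) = (s - 4)*(s + 2)*(s + 4)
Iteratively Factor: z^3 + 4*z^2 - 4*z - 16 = (z - 2)*(z^2 + 6*z + 8) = (z - 2)*(z + 4)*(z + 2)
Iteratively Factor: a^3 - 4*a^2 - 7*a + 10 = (a - 1)*(a^2 - 3*a - 10) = (a - 1)*(a + 2)*(a - 5)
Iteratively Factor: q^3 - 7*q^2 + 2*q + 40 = (q - 5)*(q^2 - 2*q - 8) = (q - 5)*(q - 4)*(q + 2)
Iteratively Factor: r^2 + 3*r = (r)*(r + 3)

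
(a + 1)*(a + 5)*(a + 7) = a^3 + 13*a^2 + 47*a + 35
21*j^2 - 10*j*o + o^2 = (-7*j + o)*(-3*j + o)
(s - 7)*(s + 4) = s^2 - 3*s - 28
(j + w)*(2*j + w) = 2*j^2 + 3*j*w + w^2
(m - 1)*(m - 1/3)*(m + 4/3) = m^3 - 13*m/9 + 4/9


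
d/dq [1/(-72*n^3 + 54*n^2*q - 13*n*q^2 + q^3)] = (-54*n^2 + 26*n*q - 3*q^2)/(72*n^3 - 54*n^2*q + 13*n*q^2 - q^3)^2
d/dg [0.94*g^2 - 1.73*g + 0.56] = 1.88*g - 1.73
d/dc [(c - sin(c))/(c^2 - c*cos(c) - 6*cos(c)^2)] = (-(c - sin(c))*(c*sin(c) + 2*c + 6*sin(2*c) - cos(c)) + (cos(c) - 1)*(-c^2 + c*cos(c) + 6*cos(c)^2))/((c - 3*cos(c))^2*(c + 2*cos(c))^2)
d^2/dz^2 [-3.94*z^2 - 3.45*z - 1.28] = -7.88000000000000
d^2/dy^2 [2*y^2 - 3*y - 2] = 4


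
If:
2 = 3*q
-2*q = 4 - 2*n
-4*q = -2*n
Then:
No Solution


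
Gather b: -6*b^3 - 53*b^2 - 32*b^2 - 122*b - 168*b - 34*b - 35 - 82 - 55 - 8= -6*b^3 - 85*b^2 - 324*b - 180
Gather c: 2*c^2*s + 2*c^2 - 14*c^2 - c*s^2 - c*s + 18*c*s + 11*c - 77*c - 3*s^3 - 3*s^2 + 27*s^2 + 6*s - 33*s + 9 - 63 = c^2*(2*s - 12) + c*(-s^2 + 17*s - 66) - 3*s^3 + 24*s^2 - 27*s - 54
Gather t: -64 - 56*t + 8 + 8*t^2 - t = 8*t^2 - 57*t - 56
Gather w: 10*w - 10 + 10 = 10*w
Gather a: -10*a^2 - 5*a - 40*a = -10*a^2 - 45*a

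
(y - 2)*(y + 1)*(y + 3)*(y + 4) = y^4 + 6*y^3 + 3*y^2 - 26*y - 24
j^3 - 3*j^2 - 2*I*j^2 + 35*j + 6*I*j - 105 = (j - 3)*(j - 7*I)*(j + 5*I)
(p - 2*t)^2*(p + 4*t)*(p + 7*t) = p^4 + 7*p^3*t - 12*p^2*t^2 - 68*p*t^3 + 112*t^4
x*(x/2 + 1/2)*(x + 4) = x^3/2 + 5*x^2/2 + 2*x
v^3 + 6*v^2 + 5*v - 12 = (v - 1)*(v + 3)*(v + 4)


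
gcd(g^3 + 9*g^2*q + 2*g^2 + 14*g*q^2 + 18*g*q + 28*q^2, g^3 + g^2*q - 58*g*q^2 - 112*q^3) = g^2 + 9*g*q + 14*q^2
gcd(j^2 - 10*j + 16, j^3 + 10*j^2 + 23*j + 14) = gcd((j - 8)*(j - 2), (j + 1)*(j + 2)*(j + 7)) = 1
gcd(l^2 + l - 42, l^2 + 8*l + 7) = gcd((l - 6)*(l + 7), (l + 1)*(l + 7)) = l + 7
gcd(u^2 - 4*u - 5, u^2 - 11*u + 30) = u - 5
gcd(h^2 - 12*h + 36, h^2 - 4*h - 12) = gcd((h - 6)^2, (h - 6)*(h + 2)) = h - 6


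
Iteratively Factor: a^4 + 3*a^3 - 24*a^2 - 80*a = (a - 5)*(a^3 + 8*a^2 + 16*a) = a*(a - 5)*(a^2 + 8*a + 16) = a*(a - 5)*(a + 4)*(a + 4)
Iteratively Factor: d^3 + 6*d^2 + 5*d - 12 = (d + 3)*(d^2 + 3*d - 4) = (d + 3)*(d + 4)*(d - 1)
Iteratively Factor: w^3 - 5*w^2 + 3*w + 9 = (w + 1)*(w^2 - 6*w + 9) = (w - 3)*(w + 1)*(w - 3)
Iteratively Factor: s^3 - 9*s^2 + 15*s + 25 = (s - 5)*(s^2 - 4*s - 5) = (s - 5)^2*(s + 1)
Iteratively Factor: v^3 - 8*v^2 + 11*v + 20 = (v + 1)*(v^2 - 9*v + 20) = (v - 4)*(v + 1)*(v - 5)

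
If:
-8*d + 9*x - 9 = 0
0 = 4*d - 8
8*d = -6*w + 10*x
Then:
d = 2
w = 53/27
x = 25/9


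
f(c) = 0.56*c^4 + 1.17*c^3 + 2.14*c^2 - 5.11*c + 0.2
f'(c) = 2.24*c^3 + 3.51*c^2 + 4.28*c - 5.11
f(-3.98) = 121.19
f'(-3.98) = -107.76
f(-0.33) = 2.08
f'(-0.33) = -6.22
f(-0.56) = 3.58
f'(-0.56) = -6.80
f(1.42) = 2.89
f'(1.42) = 14.46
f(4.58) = 380.50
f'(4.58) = 303.32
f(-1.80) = 15.39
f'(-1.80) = -14.51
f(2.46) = 38.51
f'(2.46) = 60.01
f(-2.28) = 24.24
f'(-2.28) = -23.17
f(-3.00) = 48.56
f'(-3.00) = -46.84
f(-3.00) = 48.56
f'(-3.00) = -46.84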